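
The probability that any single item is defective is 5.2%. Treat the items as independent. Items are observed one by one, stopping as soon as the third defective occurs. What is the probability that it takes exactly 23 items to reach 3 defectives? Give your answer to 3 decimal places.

0.011

Y = trial on which the third success occurs; negative binomial, r=3, p=0.052.
P(Y=23) = C(22,2) · p^3 · (1−p)^20
= 231 · 0.00014061 · 0.34369 = 0.01116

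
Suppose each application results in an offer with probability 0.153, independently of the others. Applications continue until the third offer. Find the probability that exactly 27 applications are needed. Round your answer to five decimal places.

Y = trial on which the third success occurs; negative binomial, r=3, p=0.153.
P(Y=27) = C(26,2) · p^3 · (1−p)^24
= 325 · 0.0035816 · 0.018587 = 0.0216351

0.02164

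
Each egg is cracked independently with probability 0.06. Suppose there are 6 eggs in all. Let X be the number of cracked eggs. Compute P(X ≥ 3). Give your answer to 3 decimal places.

0.004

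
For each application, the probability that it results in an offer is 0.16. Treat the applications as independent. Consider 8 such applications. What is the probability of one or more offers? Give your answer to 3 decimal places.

0.752

P(at least one) = 1 − P(none) = 1 − (1 − 0.16)^8
= 1 − 0.24788 = 0.75212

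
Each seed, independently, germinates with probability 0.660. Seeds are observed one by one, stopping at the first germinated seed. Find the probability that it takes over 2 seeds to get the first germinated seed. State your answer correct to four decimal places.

0.1156

Y = number of seeds to the first success; geometric, p = 0.66.
P(Y > 2) = P(first 2 all fail) = (1−p)^2 = 0.115600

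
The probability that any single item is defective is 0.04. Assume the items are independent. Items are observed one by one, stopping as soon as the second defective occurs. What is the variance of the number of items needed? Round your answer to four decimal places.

1200.0000

Y = total items until the second success; negative binomial with r=2, p=0.04.
Var(Y) = r(1−p)/p² = 2·0.96 / 0.04² = 1200.000000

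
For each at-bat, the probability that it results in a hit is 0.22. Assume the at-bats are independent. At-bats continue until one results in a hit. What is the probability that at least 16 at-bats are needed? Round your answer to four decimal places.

0.0241

Y = number of at-bats to the first success; geometric, p = 0.22.
P(Y > 15) = P(first 15 all fail) = (1−p)^15 = 0.024067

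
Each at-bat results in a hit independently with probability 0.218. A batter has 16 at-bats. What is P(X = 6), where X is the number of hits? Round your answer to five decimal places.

X ~ Binomial(n=16, p=0.218).
P(X=6) = C(16,6) · p^6 · (1−p)^10
= 8008 · 0.00010733 · 0.08552 = 0.0735073

0.07351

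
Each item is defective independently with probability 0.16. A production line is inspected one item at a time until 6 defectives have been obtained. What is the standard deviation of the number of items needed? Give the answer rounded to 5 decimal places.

14.03122

Y = total items until the sixth success; negative binomial with r=6, p=0.16.
SD(Y) = √[r(1−p)/p²] = √(196.8750000) = 14.0312152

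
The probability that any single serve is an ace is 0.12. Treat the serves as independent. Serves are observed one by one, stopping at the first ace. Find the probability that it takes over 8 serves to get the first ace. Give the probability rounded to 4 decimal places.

0.3596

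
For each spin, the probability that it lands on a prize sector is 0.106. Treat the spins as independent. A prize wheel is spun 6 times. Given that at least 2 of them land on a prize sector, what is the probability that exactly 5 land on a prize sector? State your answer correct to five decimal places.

0.00057

X ~ Binomial(6, 0.106). Want P(X=5 | X≥2) = P(X=5) / P(X≥2).
P(X=5) = C(6,5)·0.106^5·0.894^1 = 0.0000718
P(X≥2) = 1 − 0.5105345 − 0.3631991 = 0.1262664
Ratio = 0.0000718 / 0.1262664 = 0.0005685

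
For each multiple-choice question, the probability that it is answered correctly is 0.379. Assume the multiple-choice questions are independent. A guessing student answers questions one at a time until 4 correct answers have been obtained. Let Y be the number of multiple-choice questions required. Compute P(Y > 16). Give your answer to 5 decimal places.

0.08940

Needing more than 16 multiple-choice questions ⇔ fewer than 4 successes in the first 16. With X ~ Binomial(16, 0.379), P(Y > 16) = P(X ≤ 3).
  k=0: C(16,0)·0.379^0·0.621^16 = 0.0004892
  k=1: C(16,1)·0.379^1·0.621^15 = 0.0047768
  k=2: C(16,2)·0.379^2·0.621^14 = 0.0218646
  k=3: C(16,3)·0.379^3·0.621^13 = 0.0622725
P(X ≤ 3) = 0.0894031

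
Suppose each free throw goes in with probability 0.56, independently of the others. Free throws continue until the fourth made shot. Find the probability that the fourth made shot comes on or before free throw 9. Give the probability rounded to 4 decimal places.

0.8492

Finishing within 9 free throws ⇔ at least 4 successes in the first 9. With X ~ Binomial(9, 0.56), P(Y ≤ 9) = 1 − P(X ≤ 3).
  k=0: C(9,0)·0.56^0·0.44^9 = 0.000618
  k=1: C(9,1)·0.56^1·0.44^8 = 0.007080
  k=2: C(9,2)·0.56^2·0.44^7 = 0.036045
  k=3: C(9,3)·0.56^3·0.44^6 = 0.107043
1 − 0.150787 = 0.849213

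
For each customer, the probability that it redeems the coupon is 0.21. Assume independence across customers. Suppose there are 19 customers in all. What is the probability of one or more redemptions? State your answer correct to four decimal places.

0.9887

P(at least one) = 1 − P(none) = 1 − (1 − 0.21)^19
= 1 − 0.011348 = 0.988652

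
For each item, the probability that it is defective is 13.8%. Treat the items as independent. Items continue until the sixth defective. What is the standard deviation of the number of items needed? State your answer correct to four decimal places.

16.4797

Y = total items until the sixth success; negative binomial with r=6, p=0.138.
SD(Y) = √[r(1−p)/p²] = √(271.581601) = 16.479733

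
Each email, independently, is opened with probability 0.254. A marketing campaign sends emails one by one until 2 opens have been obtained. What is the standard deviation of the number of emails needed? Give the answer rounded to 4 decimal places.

Y = total emails until the second success; negative binomial with r=2, p=0.254.
SD(Y) = √[r(1−p)/p²] = √(23.126046) = 4.808955

4.8090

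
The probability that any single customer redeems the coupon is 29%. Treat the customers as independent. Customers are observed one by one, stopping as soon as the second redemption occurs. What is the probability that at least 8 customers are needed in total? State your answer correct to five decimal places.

0.35099

Needing more than 7 customers ⇔ fewer than 2 successes in the first 7. With X ~ Binomial(7, 0.29), P(Y > 7) = P(X ≤ 1).
  k=0: C(7,0)·0.29^0·0.71^7 = 0.0909512
  k=1: C(7,1)·0.29^1·0.71^6 = 0.2600436
P(X ≤ 1) = 0.3509948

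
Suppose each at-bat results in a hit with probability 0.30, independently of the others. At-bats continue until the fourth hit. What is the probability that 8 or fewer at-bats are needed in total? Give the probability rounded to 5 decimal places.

0.19410

Finishing within 8 at-bats ⇔ at least 4 successes in the first 8. With X ~ Binomial(8, 0.30), P(Y ≤ 8) = 1 − P(X ≤ 3).
  k=0: C(8,0)·0.30^0·0.70^8 = 0.0576480
  k=1: C(8,1)·0.30^1·0.70^7 = 0.1976503
  k=2: C(8,2)·0.30^2·0.70^6 = 0.2964755
  k=3: C(8,3)·0.30^3·0.70^5 = 0.2541218
1 − 0.8058956 = 0.1941044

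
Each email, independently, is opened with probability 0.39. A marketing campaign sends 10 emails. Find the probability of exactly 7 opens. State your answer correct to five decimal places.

X ~ Binomial(n=10, p=0.39).
P(X=7) = C(10,7) · p^7 · (1−p)^3
= 120 · 0.0013723 · 0.22698 = 0.0373786

0.03738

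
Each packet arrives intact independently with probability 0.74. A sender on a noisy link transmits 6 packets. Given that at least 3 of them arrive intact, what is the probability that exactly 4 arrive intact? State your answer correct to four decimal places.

0.3178

X ~ Binomial(6, 0.74). Want P(X=4 | X≥3) = P(X=4) / P(X≥3).
P(X=4) = C(6,4)·0.74^4·0.26^2 = 0.304064
P(X≥3) = 1 − 0.000309 − 0.005275 − 0.037536 = 0.956880
Ratio = 0.304064 / 0.956880 = 0.317766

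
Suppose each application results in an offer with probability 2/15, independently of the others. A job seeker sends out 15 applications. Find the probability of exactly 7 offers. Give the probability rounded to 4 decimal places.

X ~ Binomial(n=15, p=0.133333).
P(X=7) = C(15,7) · p^7 · (1−p)^8
= 6435 · 7.4915e-07 · 0.31829 = 0.001534

0.0015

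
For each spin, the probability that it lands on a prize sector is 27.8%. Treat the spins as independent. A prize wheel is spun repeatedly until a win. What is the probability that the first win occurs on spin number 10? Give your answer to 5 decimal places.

0.01482

Geometric (trials to first success), p = 0.278.
P(Y = 10) = (1−p)^9 · p = 0.053313 · 0.278 = 0.0148211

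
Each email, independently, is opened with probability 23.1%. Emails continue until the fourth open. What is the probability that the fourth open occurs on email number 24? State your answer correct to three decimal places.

0.026

Y = trial on which the fourth success occurs; negative binomial, r=4, p=0.231.
P(Y=24) = C(23,3) · p^4 · (1−p)^20
= 1771 · 0.0028474 · 0.0052303 = 0.02638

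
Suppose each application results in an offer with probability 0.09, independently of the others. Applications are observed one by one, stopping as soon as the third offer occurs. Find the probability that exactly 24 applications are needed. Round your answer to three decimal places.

0.025

Y = trial on which the third success occurs; negative binomial, r=3, p=0.09.
P(Y=24) = C(23,2) · p^3 · (1−p)^21
= 253 · 0.000729 · 0.138 = 0.02545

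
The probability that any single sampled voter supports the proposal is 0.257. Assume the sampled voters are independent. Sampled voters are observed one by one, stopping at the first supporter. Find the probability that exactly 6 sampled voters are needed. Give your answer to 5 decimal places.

Geometric (trials to first success), p = 0.257.
P(Y = 6) = (1−p)^5 · p = 0.22644 · 0.257 = 0.0581939

0.05819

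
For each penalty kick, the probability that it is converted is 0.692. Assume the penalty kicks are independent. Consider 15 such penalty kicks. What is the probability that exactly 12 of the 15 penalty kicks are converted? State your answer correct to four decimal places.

X ~ Binomial(n=15, p=0.692).
P(X=12) = C(15,12) · p^12 · (1−p)^3
= 455 · 0.012058 · 0.029218 = 0.160301

0.1603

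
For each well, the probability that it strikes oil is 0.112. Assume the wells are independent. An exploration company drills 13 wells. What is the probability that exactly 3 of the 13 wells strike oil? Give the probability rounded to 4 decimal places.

0.1225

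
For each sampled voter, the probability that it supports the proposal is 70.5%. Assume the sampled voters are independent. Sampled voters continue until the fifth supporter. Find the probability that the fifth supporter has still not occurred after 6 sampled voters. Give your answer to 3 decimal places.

0.569

Needing more than 6 sampled voters ⇔ fewer than 5 successes in the first 6. With X ~ Binomial(6, 0.705), P(Y > 6) = P(X ≤ 4).
  k=0: C(6,0)·0.705^0·0.295^6 = 0.00066
  k=1: C(6,1)·0.705^1·0.295^5 = 0.00945
  k=2: C(6,2)·0.705^2·0.295^4 = 0.05646
  k=3: C(6,3)·0.705^3·0.295^3 = 0.17991
  k=4: C(6,4)·0.705^4·0.295^2 = 0.32247
P(X ≤ 4) = 0.56896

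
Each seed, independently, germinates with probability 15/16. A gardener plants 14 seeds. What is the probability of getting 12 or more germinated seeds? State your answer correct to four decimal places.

0.9471

X ~ Binomial(14, 0.9375); P(X ≥ 12) = Σ C(14,k) p^k (1−p)^(14−k) over k:
  k=12: C(14,12)·0.9375^12·0.0625^2 = 0.163854
  k=13: C(14,13)·0.9375^13·0.0625^1 = 0.378124
  k=14: C(14,14)·0.9375^14·0.0625^0 = 0.405133
Total = 0.947111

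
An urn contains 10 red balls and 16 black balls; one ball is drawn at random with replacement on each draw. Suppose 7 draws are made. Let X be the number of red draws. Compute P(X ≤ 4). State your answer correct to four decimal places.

X ~ Binomial(7, 0.384615); P(X ≤ 4) = Σ C(7,k) p^k (1−p)^(7−k) over k:
  k=0: C(7,0)·0.384615^0·0.615385^7 = 0.033422
  k=1: C(7,1)·0.384615^1·0.615385^6 = 0.146219
  k=2: C(7,2)·0.384615^2·0.615385^5 = 0.274161
  k=3: C(7,3)·0.384615^3·0.615385^4 = 0.285584
  k=4: C(7,4)·0.384615^4·0.615385^3 = 0.178490
Total = 0.917877

0.9179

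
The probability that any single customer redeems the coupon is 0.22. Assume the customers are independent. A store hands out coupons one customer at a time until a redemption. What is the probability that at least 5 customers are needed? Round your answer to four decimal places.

0.3702

Y = number of customers to the first success; geometric, p = 0.22.
P(Y > 4) = P(first 4 all fail) = (1−p)^4 = 0.370151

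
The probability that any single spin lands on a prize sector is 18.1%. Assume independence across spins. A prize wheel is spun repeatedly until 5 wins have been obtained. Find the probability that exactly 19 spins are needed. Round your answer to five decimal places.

0.03632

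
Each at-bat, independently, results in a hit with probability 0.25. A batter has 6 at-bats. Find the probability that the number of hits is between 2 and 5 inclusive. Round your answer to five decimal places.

X ~ Binomial(6, 0.25); P(2 ≤ X ≤ 5) = Σ C(6,k) p^k (1−p)^(6−k) over k:
  k=2: C(6,2)·0.25^2·0.75^4 = 0.2966309
  k=3: C(6,3)·0.25^3·0.75^3 = 0.1318359
  k=4: C(6,4)·0.25^4·0.75^2 = 0.0329590
  k=5: C(6,5)·0.25^5·0.75^1 = 0.0043945
Total = 0.4658203

0.46582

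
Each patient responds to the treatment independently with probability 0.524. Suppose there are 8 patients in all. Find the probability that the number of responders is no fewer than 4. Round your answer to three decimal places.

0.688

X ~ Binomial(8, 0.524); P(X ≥ 4) = Σ C(8,k) p^k (1−p)^(8−k) over k:
  k=4: C(8,4)·0.524^4·0.476^4 = 0.27093
  k=5: C(8,5)·0.524^5·0.476^3 = 0.23860
  k=6: C(8,6)·0.524^6·0.476^2 = 0.13133
  k=7: C(8,7)·0.524^7·0.476^1 = 0.04131
  k=8: C(8,8)·0.524^8·0.476^0 = 0.00568
Total = 0.68784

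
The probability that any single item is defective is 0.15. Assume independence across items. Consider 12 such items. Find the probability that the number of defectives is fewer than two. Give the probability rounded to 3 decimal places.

X ~ Binomial(12, 0.15); P(X ≤ 1) = Σ C(12,k) p^k (1−p)^(12−k) over k:
  k=0: C(12,0)·0.15^0·0.85^12 = 0.14224
  k=1: C(12,1)·0.15^1·0.85^11 = 0.30122
Total = 0.44346

0.443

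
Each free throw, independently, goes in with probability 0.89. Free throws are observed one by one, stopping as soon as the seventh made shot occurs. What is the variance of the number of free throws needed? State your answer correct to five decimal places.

0.97210

Y = total free throws until the seventh success; negative binomial with r=7, p=0.89.
Var(Y) = r(1−p)/p² = 7·0.11 / 0.89² = 0.9720995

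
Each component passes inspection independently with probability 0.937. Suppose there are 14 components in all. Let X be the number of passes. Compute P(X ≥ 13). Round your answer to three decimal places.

0.781

X ~ Binomial(14, 0.937); P(X ≥ 13) = Σ C(14,k) p^k (1−p)^(14−k) over k:
  k=13: C(14,13)·0.937^13·0.063^1 = 0.37852
  k=14: C(14,14)·0.937^14·0.063^0 = 0.40212
Total = 0.78063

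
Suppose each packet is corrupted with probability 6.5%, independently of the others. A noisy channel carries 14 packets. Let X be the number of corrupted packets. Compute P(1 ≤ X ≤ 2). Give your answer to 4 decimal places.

X ~ Binomial(14, 0.065); P(1 ≤ X ≤ 2) = Σ C(14,k) p^k (1−p)^(14−k) over k:
  k=1: C(14,1)·0.065^1·0.935^13 = 0.379833
  k=2: C(14,2)·0.065^2·0.935^12 = 0.171636
Total = 0.551468

0.5515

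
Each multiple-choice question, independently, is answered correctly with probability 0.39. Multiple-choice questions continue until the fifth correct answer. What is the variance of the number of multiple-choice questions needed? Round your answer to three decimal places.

20.053

Y = total multiple-choice questions until the fifth success; negative binomial with r=5, p=0.39.
Var(Y) = r(1−p)/p² = 5·0.61 / 0.39² = 20.05260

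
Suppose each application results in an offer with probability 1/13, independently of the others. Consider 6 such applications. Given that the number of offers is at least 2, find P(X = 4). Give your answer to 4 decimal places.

0.0062

X ~ Binomial(6, 0.076923). Want P(X=4 | X≥2) = P(X=4) / P(X≥2).
P(X=4) = C(6,4)·0.076923^4·0.923077^2 = 0.000448
P(X≥2) = 1 − 0.618625 − 0.309312 = 0.072063
Ratio = 0.000448 / 0.072063 = 0.006210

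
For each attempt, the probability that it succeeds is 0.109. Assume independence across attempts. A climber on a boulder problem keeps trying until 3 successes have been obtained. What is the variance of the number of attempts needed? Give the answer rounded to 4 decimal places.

224.9811

Y = total attempts until the third success; negative binomial with r=3, p=0.109.
Var(Y) = r(1−p)/p² = 3·0.891 / 0.109² = 224.981062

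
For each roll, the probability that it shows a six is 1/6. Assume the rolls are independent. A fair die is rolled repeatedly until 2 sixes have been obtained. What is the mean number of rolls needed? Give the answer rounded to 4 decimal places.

Y = total rolls until the second success; negative binomial with r=2, p=0.166667.
E[Y] = r / p = 2 / 0.166667 = 12.000000

12.0000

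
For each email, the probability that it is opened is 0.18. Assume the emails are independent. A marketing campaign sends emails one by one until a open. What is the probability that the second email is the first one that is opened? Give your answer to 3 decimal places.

0.148

Geometric (trials to first success), p = 0.18.
P(Y = 2) = (1−p)^1 · p = 0.82 · 0.18 = 0.14760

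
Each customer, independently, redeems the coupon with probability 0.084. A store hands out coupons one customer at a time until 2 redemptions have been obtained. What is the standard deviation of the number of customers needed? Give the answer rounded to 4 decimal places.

16.1133

Y = total customers until the second success; negative binomial with r=2, p=0.084.
SD(Y) = √[r(1−p)/p²] = √(259.637188) = 16.113261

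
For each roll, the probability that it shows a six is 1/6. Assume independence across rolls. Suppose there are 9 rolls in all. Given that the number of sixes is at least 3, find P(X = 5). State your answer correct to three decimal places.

X ~ Binomial(9, 0.166667). Want P(X=5 | X≥3) = P(X=5) / P(X≥3).
P(X=5) = C(9,5)·0.166667^5·0.833333^4 = 0.00781
P(X≥3) = 1 − 0.19381 − 0.34885 − 0.27908 = 0.17826
Ratio = 0.00781 / 0.17826 = 0.04384

0.044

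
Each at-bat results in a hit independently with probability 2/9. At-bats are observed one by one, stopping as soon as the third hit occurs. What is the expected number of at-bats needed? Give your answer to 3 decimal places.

13.500

Y = total at-bats until the third success; negative binomial with r=3, p=0.222222.
E[Y] = r / p = 3 / 0.222222 = 13.50000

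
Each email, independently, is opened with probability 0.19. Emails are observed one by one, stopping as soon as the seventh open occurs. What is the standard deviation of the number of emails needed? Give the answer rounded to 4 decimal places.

12.5325

Y = total emails until the seventh success; negative binomial with r=7, p=0.19.
SD(Y) = √[r(1−p)/p²] = √(157.063712) = 12.532506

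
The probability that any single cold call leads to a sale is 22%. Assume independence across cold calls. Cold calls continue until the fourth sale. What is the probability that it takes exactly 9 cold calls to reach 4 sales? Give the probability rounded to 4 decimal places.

0.0379

Y = trial on which the fourth success occurs; negative binomial, r=4, p=0.22.
P(Y=9) = C(8,3) · p^4 · (1−p)^5
= 56 · 0.0023426 · 0.28872 = 0.037875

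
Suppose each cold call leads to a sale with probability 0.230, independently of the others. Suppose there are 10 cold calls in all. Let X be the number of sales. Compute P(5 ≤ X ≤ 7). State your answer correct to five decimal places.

0.05670

X ~ Binomial(10, 0.23); P(5 ≤ X ≤ 7) = Σ C(10,k) p^k (1−p)^(10−k) over k:
  k=5: C(10,5)·0.23^5·0.77^5 = 0.0439029
  k=6: C(10,6)·0.23^6·0.77^4 = 0.0109282
  k=7: C(10,7)·0.23^7·0.77^3 = 0.0018653
Total = 0.0566964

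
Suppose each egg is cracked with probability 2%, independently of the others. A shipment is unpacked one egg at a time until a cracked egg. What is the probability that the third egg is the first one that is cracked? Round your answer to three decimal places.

0.019

Geometric (trials to first success), p = 0.02.
P(Y = 3) = (1−p)^2 · p = 0.9604 · 0.02 = 0.01921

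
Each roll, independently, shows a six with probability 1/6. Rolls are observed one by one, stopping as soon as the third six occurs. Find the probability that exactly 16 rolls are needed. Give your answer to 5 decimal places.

0.04543

Y = trial on which the third success occurs; negative binomial, r=3, p=0.166667.
P(Y=16) = C(15,2) · p^3 · (1−p)^13
= 105 · 0.0046296 · 0.093464 = 0.0454338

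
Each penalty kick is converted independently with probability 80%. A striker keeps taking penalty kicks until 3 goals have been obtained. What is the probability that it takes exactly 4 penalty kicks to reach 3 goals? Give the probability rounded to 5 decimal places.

Y = trial on which the third success occurs; negative binomial, r=3, p=0.80.
P(Y=4) = C(3,2) · p^3 · (1−p)^1
= 3 · 0.512 · 0.2 = 0.3072000

0.30720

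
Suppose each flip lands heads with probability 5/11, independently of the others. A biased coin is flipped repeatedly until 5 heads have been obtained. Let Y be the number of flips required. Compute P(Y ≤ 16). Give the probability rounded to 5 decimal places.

Finishing within 16 flips ⇔ at least 5 successes in the first 16. With X ~ Binomial(16, 0.454545), P(Y ≤ 16) = 1 − P(X ≤ 4).
  k=0: C(16,0)·0.454545^0·0.545455^16 = 0.0000614
  k=1: C(16,1)·0.454545^1·0.545455^15 = 0.0008186
  k=2: C(16,2)·0.454545^2·0.545455^14 = 0.0051163
  k=3: C(16,3)·0.454545^3·0.545455^13 = 0.0198967
  k=4: C(16,4)·0.454545^4·0.545455^12 = 0.0538869
1 − 0.0797799 = 0.9202201

0.92022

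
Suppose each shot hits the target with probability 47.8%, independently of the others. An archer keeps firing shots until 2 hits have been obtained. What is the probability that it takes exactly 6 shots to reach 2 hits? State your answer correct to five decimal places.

0.08482

Y = trial on which the second success occurs; negative binomial, r=2, p=0.478.
P(Y=6) = C(5,1) · p^2 · (1−p)^4
= 5 · 0.22848 · 0.074248 = 0.0848219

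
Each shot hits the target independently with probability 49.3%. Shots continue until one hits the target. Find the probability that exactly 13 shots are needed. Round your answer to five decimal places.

Geometric (trials to first success), p = 0.493.
P(Y = 13) = (1−p)^12 · p = 0.00028847 · 0.493 = 0.0001422

0.00014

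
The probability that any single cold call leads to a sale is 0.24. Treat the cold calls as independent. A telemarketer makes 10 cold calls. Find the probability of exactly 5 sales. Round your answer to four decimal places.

X ~ Binomial(n=10, p=0.24).
P(X=5) = C(10,5) · p^5 · (1−p)^5
= 252 · 0.00079626 · 0.25355 = 0.050877

0.0509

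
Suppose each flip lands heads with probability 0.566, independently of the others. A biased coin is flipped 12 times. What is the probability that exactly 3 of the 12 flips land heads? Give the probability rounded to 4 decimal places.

X ~ Binomial(n=12, p=0.566).
P(X=3) = C(12,3) · p^3 · (1−p)^9
= 220 · 0.18132 · 0.00054627 = 0.021791

0.0218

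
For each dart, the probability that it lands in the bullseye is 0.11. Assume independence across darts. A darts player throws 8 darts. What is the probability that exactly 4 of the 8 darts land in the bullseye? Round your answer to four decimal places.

X ~ Binomial(n=8, p=0.11).
P(X=4) = C(8,4) · p^4 · (1−p)^4
= 70 · 0.00014641 · 0.62742 = 0.006430

0.0064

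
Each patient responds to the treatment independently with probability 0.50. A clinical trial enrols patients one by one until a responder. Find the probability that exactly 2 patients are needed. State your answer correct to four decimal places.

0.2500

Geometric (trials to first success), p = 0.50.
P(Y = 2) = (1−p)^1 · p = 0.5 · 0.50 = 0.250000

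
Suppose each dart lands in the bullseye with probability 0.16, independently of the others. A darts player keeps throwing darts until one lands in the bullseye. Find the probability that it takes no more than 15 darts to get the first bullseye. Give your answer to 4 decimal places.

Y = number of darts to the first success; geometric, p = 0.16.
P(Y ≤ 15) = 1 − (1−p)^15 = 1 − 0.073146 = 0.926854

0.9269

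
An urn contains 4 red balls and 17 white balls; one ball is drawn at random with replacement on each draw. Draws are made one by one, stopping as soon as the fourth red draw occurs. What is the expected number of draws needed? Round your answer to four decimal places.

Y = total draws until the fourth success; negative binomial with r=4, p=0.190476.
E[Y] = r / p = 4 / 0.190476 = 21.000000

21.0000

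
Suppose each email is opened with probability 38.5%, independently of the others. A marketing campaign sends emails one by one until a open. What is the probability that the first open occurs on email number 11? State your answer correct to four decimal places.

0.0030

Geometric (trials to first success), p = 0.385.
P(Y = 11) = (1−p)^10 · p = 0.0077402 · 0.385 = 0.002980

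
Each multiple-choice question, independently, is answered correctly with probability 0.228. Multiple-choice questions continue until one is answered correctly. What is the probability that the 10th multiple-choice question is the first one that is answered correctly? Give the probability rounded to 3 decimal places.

0.022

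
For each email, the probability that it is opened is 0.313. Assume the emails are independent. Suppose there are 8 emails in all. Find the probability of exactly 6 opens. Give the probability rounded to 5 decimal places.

0.01243

X ~ Binomial(n=8, p=0.313).
P(X=6) = C(8,6) · p^6 · (1−p)^2
= 28 · 0.0009403 · 0.47197 = 0.0124262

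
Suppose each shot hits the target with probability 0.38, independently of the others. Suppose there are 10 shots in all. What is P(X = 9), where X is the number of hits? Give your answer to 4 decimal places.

0.0010

X ~ Binomial(n=10, p=0.38).
P(X=9) = C(10,9) · p^9 · (1−p)^1
= 10 · 0.00016522 · 0.62 = 0.001024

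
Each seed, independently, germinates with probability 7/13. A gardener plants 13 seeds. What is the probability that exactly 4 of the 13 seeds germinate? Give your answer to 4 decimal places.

0.0571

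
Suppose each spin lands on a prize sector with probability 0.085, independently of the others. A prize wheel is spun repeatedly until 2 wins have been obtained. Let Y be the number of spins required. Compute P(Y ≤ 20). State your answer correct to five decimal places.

Finishing within 20 spins ⇔ at least 2 successes in the first 20. With X ~ Binomial(20, 0.085), P(Y ≤ 20) = 1 − P(X ≤ 1).
  k=0: C(20,0)·0.085^0·0.915^20 = 0.1692084
  k=1: C(20,1)·0.085^1·0.915^19 = 0.3143762
1 − 0.4835846 = 0.5164154

0.51642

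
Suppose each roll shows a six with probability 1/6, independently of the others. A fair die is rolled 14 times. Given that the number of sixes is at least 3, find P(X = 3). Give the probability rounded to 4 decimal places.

X ~ Binomial(14, 0.166667). Want P(X=3 | X≥3) = P(X=3) / P(X≥3).
P(X=3) = C(14,3)·0.166667^3·0.833333^11 = 0.226806
P(X≥3) = 1 − 0.077887 − 0.218082 − 0.283507 = 0.420524
Ratio = 0.226806 / 0.420524 = 0.539341

0.5393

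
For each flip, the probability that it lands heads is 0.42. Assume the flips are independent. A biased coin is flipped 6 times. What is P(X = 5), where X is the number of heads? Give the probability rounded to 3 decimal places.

0.045

X ~ Binomial(n=6, p=0.42).
P(X=5) = C(6,5) · p^5 · (1−p)^1
= 6 · 0.013069 · 0.58 = 0.04548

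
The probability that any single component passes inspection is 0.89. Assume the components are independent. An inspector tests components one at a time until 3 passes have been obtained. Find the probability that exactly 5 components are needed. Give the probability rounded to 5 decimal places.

0.05118

Y = trial on which the third success occurs; negative binomial, r=3, p=0.89.
P(Y=5) = C(4,2) · p^3 · (1−p)^2
= 6 · 0.70497 · 0.0121 = 0.0511807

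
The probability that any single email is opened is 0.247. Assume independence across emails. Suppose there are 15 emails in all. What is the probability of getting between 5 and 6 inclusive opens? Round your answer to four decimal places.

0.2503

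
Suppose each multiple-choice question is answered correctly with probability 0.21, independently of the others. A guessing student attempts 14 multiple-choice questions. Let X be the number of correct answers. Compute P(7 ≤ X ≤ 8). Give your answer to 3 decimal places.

0.015

X ~ Binomial(14, 0.21); P(7 ≤ X ≤ 8) = Σ C(14,k) p^k (1−p)^(14−k) over k:
  k=7: C(14,7)·0.21^7·0.79^7 = 0.01187
  k=8: C(14,8)·0.21^8·0.79^6 = 0.00276
Total = 0.01463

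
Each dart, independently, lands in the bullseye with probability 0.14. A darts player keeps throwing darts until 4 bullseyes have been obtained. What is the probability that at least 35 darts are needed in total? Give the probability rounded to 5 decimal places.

0.27993

Needing more than 34 darts ⇔ fewer than 4 successes in the first 34. With X ~ Binomial(34, 0.14), P(Y > 34) = P(X ≤ 3).
  k=0: C(34,0)·0.14^0·0.86^34 = 0.0059285
  k=1: C(34,1)·0.14^1·0.86^33 = 0.0328137
  k=2: C(34,2)·0.14^2·0.86^32 = 0.0881393
  k=3: C(34,3)·0.14^3·0.86^31 = 0.1530480
P(X ≤ 3) = 0.2799295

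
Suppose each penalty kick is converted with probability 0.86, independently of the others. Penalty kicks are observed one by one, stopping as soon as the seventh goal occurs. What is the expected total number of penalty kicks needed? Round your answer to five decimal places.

8.13953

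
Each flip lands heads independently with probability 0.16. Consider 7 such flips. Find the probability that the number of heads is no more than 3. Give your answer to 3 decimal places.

0.985

X ~ Binomial(7, 0.16); P(X ≤ 3) = Σ C(7,k) p^k (1−p)^(7−k) over k:
  k=0: C(7,0)·0.16^0·0.84^7 = 0.29509
  k=1: C(7,1)·0.16^1·0.84^6 = 0.39345
  k=2: C(7,2)·0.16^2·0.84^5 = 0.22483
  k=3: C(7,3)·0.16^3·0.84^4 = 0.07137
Total = 0.98475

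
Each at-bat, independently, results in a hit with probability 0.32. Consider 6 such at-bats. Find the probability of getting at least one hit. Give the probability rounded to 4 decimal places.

P(at least one) = 1 − P(none) = 1 − (1 − 0.32)^6
= 1 − 0.098867 = 0.901133

0.9011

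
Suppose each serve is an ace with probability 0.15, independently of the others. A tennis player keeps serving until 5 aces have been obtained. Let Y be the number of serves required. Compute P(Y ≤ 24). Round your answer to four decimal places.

Finishing within 24 serves ⇔ at least 5 successes in the first 24. With X ~ Binomial(24, 0.15), P(Y ≤ 24) = 1 − P(X ≤ 4).
  k=0: C(24,0)·0.15^0·0.85^24 = 0.020233
  k=1: C(24,1)·0.15^1·0.85^23 = 0.085692
  k=2: C(24,2)·0.15^2·0.85^22 = 0.173903
  k=3: C(24,3)·0.15^3·0.85^21 = 0.225051
  k=4: C(24,4)·0.15^4·0.85^20 = 0.208504
1 − 0.713382 = 0.286618

0.2866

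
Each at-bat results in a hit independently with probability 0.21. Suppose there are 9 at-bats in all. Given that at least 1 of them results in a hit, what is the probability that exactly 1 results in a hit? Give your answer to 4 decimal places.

X ~ Binomial(9, 0.21). Want P(X=1 | X≥1) = P(X=1) / P(X≥1).
P(X=1) = C(9,1)·0.21^1·0.79^8 = 0.286734
P(X≥1) = 1 − 0.119852 = 0.880148
Ratio = 0.286734 / 0.880148 = 0.325779

0.3258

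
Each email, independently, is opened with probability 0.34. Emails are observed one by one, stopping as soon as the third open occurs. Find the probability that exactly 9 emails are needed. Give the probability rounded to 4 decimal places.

Y = trial on which the third success occurs; negative binomial, r=3, p=0.34.
P(Y=9) = C(8,2) · p^3 · (1−p)^6
= 28 · 0.039304 · 0.082654 = 0.090962

0.0910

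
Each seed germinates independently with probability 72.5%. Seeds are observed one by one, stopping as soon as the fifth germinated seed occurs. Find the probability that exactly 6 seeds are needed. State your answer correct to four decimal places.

0.2754

Y = trial on which the fifth success occurs; negative binomial, r=5, p=0.725.
P(Y=6) = C(5,4) · p^5 · (1−p)^1
= 5 · 0.2003 · 0.275 = 0.275418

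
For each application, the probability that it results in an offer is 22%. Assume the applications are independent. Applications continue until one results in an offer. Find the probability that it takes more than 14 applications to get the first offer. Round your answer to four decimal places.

0.0309

Y = number of applications to the first success; geometric, p = 0.22.
P(Y > 14) = P(first 14 all fail) = (1−p)^14 = 0.030855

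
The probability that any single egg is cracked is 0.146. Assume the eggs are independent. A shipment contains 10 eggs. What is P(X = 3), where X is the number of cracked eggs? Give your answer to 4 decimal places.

X ~ Binomial(n=10, p=0.146).
P(X=3) = C(10,3) · p^3 · (1−p)^7
= 120 · 0.0031121 · 0.33129 = 0.123721

0.1237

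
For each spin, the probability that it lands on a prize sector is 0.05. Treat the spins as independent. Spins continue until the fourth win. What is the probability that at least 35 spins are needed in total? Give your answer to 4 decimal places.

Needing more than 34 spins ⇔ fewer than 4 successes in the first 34. With X ~ Binomial(34, 0.05), P(Y > 34) = P(X ≤ 3).
  k=0: C(34,0)·0.05^0·0.95^34 = 0.174825
  k=1: C(34,1)·0.05^1·0.95^33 = 0.312844
  k=2: C(34,2)·0.05^2·0.95^32 = 0.271680
  k=3: C(34,3)·0.05^3·0.95^31 = 0.152522
P(X ≤ 3) = 0.911871

0.9119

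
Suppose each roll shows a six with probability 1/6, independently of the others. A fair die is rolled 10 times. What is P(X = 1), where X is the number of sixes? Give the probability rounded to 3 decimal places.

0.323

X ~ Binomial(n=10, p=0.166667).
P(X=1) = C(10,1) · p^1 · (1−p)^9
= 10 · 0.16667 · 0.19381 = 0.32301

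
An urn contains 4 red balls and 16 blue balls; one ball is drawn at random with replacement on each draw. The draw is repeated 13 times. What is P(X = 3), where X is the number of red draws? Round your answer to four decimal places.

0.2457

X ~ Binomial(n=13, p=0.20).
P(X=3) = C(13,3) · p^3 · (1−p)^10
= 286 · 0.008 · 0.10737 = 0.245672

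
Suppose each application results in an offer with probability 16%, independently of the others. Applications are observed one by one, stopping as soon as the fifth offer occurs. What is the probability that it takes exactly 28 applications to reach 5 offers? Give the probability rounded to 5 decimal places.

0.03337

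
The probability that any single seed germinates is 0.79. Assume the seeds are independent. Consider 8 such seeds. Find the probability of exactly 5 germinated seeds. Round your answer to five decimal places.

0.15958

X ~ Binomial(n=8, p=0.79).
P(X=5) = C(8,5) · p^5 · (1−p)^3
= 56 · 0.30771 · 0.009261 = 0.1595811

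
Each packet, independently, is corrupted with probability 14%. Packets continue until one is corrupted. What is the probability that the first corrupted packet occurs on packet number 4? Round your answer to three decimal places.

0.089

Geometric (trials to first success), p = 0.14.
P(Y = 4) = (1−p)^3 · p = 0.63606 · 0.14 = 0.08905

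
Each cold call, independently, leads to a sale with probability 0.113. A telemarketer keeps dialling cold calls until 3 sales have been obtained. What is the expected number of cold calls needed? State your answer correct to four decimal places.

Y = total cold calls until the third success; negative binomial with r=3, p=0.113.
E[Y] = r / p = 3 / 0.113 = 26.548673

26.5487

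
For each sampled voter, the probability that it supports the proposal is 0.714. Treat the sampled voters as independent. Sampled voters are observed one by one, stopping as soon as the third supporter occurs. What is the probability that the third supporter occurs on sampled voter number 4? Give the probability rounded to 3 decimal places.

0.312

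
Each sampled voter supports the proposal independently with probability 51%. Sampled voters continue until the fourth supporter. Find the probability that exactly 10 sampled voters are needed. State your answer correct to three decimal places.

Y = trial on which the fourth success occurs; negative binomial, r=4, p=0.51.
P(Y=10) = C(9,3) · p^4 · (1−p)^6
= 84 · 0.067652 · 0.013841 = 0.07866

0.079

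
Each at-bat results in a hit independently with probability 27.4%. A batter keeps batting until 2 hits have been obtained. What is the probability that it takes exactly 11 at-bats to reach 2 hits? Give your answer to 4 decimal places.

Y = trial on which the second success occurs; negative binomial, r=2, p=0.274.
P(Y=11) = C(10,1) · p^2 · (1−p)^9
= 10 · 0.075076 · 0.056031 = 0.042066

0.0421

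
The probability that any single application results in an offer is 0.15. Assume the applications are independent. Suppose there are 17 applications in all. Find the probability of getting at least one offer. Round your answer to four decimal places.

0.9369

P(at least one) = 1 − P(none) = 1 − (1 − 0.15)^17
= 1 − 0.063113 = 0.936887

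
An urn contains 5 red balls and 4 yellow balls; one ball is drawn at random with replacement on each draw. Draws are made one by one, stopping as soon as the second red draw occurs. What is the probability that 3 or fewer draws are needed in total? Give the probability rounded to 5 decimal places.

0.58299

Finishing within 3 draws ⇔ at least 2 successes in the first 3. With X ~ Binomial(3, 0.555556), P(Y ≤ 3) = 1 − P(X ≤ 1).
  k=0: C(3,0)·0.555556^0·0.444444^3 = 0.0877915
  k=1: C(3,1)·0.555556^1·0.444444^2 = 0.3292181
1 − 0.4170096 = 0.5829904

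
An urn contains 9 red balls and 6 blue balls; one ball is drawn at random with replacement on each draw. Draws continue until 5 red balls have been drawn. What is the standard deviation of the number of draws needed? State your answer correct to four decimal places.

2.3570

Y = total draws until the fifth success; negative binomial with r=5, p=0.60.
SD(Y) = √[r(1−p)/p²] = √(5.555556) = 2.357023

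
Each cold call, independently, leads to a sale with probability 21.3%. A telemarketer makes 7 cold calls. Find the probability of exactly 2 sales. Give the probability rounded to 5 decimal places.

0.28764

X ~ Binomial(n=7, p=0.213).
P(X=2) = C(7,2) · p^2 · (1−p)^5
= 21 · 0.045369 · 0.30191 = 0.2876419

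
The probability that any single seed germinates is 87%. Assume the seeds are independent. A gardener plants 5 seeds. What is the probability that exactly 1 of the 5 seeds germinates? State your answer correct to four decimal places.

0.0012

X ~ Binomial(n=5, p=0.87).
P(X=1) = C(5,1) · p^1 · (1−p)^4
= 5 · 0.87 · 0.00028561 = 0.001242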